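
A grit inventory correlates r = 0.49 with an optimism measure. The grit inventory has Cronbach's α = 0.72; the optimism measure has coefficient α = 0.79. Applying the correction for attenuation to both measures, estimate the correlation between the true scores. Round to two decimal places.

0.65

r_true = r_obs / √(r_xx · r_yy) = 0.49 / √(0.72 × 0.79) = 0.49 / √0.5688 = 0.49 / 0.7542 ≈ 0.65.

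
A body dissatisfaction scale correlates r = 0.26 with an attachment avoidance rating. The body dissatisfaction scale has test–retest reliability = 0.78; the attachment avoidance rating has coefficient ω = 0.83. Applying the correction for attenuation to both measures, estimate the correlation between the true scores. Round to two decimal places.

0.32

r_true = r_obs / √(r_xx · r_yy) = 0.26 / √(0.78 × 0.83) = 0.26 / √0.6474 = 0.26 / 0.8046 ≈ 0.32.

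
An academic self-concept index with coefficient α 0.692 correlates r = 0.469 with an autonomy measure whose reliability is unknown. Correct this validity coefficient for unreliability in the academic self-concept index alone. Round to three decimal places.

0.564

Single correction: r_c = r_obs / √r_xx = 0.469 / √0.692 = 0.469 / 0.8319 ≈ 0.564.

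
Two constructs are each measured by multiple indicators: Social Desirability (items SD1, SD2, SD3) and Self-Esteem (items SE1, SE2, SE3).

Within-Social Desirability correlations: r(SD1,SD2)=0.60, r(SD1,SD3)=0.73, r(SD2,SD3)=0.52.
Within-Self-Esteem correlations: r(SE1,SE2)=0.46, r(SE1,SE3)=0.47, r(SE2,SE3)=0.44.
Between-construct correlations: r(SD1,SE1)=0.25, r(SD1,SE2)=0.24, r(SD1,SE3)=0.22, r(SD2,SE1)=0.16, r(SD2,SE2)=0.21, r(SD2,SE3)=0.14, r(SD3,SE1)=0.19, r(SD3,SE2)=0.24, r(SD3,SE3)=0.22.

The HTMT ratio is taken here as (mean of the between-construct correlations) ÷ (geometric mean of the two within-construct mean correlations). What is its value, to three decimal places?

Mean between = 1.87/9 = 0.2078.
Mean within-SD = 1.85/3 = 0.6167; mean within-SE = 1.37/3 = 0.4567.
Geometric mean = √(0.6167 × 0.4567) = 0.5307.
HTMT = 0.2078 / 0.5307 = 0.392.

0.392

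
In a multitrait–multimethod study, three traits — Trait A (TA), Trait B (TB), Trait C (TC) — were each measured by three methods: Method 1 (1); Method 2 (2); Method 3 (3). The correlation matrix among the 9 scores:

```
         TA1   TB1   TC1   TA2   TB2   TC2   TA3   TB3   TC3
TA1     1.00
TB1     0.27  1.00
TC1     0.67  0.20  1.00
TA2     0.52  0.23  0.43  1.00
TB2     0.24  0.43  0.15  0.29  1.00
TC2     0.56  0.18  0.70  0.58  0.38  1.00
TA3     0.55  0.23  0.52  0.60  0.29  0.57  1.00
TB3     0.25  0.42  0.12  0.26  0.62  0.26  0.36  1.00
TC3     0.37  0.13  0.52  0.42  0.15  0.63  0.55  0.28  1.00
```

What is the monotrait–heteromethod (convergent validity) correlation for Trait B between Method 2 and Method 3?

0.62

Same trait (TB), different methods: r(TB2, TB3) = 0.62.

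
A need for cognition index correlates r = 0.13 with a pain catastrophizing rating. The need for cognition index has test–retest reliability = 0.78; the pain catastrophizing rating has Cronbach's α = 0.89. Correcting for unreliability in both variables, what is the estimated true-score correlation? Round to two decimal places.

0.16

r_true = r_obs / √(r_xx · r_yy) = 0.13 / √(0.78 × 0.89) = 0.13 / √0.6942 = 0.13 / 0.8332 ≈ 0.16.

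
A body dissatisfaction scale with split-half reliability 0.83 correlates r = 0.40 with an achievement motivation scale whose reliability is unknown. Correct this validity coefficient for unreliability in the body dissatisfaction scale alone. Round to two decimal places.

Single correction: r_c = r_obs / √r_xx = 0.40 / √0.83 = 0.40 / 0.9110 ≈ 0.44.

0.44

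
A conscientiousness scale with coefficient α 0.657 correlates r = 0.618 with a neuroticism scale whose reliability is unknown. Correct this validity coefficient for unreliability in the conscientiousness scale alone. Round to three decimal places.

0.762

Single correction: r_c = r_obs / √r_xx = 0.618 / √0.657 = 0.618 / 0.8106 ≈ 0.762.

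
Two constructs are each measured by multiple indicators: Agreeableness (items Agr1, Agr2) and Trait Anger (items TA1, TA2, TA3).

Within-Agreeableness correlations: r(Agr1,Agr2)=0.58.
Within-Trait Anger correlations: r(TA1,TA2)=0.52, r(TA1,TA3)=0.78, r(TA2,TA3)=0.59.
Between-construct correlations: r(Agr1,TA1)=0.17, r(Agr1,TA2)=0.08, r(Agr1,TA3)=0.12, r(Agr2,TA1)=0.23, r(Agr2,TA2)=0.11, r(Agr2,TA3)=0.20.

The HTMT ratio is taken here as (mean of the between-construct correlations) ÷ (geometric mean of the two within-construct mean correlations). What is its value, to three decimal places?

0.251

Mean between = 0.91/6 = 0.1517.
Mean within-Agr = 0.58/1 = 0.5800; mean within-TA = 1.89/3 = 0.6300.
Geometric mean = √(0.5800 × 0.6300) = 0.6045.
HTMT = 0.1517 / 0.6045 = 0.251.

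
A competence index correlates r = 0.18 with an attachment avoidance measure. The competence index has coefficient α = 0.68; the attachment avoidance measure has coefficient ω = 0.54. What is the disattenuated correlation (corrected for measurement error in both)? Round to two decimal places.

r_true = r_obs / √(r_xx · r_yy) = 0.18 / √(0.68 × 0.54) = 0.18 / √0.3672 = 0.18 / 0.6060 ≈ 0.30.

0.30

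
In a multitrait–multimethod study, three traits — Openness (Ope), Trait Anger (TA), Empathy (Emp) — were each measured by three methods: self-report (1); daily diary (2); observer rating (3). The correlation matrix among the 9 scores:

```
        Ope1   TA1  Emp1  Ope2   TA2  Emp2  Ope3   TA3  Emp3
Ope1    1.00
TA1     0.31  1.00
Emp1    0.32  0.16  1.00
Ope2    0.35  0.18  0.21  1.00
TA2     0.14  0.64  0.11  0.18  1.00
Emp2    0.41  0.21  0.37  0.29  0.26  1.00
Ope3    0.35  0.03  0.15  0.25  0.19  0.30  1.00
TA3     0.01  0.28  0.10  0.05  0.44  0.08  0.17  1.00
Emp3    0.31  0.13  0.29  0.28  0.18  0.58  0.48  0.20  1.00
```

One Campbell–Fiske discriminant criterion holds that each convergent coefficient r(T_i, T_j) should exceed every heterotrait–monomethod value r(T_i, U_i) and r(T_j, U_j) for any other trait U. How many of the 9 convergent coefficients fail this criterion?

4

Convergent coefficients and their comparison sets:
Ope (methods 1·2): 0.35 vs {0.31, 0.18, 0.32, 0.29} → pass.
Ope (methods 1·3): 0.35 vs {0.31, 0.17, 0.32, 0.48} → fail.
Ope (methods 2·3): 0.25 vs {0.18, 0.17, 0.29, 0.48} → fail.
TA (methods 1·2): 0.64 vs {0.31, 0.18, 0.16, 0.26} → pass.
TA (methods 1·3): 0.28 vs {0.31, 0.17, 0.16, 0.20} → fail.
TA (methods 2·3): 0.44 vs {0.18, 0.17, 0.26, 0.20} → pass.
Emp (methods 1·2): 0.37 vs {0.32, 0.29, 0.16, 0.26} → pass.
Emp (methods 1·3): 0.29 vs {0.32, 0.48, 0.16, 0.20} → fail.
Emp (methods 2·3): 0.58 vs {0.29, 0.48, 0.26, 0.20} → pass.
4 of 9 fail.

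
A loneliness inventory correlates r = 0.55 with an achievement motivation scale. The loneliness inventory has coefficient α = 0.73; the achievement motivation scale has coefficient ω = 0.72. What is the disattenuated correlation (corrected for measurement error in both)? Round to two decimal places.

r_true = r_obs / √(r_xx · r_yy) = 0.55 / √(0.73 × 0.72) = 0.55 / √0.5256 = 0.55 / 0.7250 ≈ 0.76.

0.76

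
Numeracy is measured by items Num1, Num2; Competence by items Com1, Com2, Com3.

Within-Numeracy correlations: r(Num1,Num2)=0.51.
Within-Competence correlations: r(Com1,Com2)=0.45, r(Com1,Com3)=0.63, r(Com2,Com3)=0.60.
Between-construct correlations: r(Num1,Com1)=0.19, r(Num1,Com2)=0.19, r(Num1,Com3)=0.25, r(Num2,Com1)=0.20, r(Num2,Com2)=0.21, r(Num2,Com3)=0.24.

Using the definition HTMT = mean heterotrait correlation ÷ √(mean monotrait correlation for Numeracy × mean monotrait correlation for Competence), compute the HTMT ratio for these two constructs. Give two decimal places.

0.40

Mean between = 1.28/6 = 0.2133.
Mean within-Num = 0.51/1 = 0.5100; mean within-Com = 1.68/3 = 0.5600.
Geometric mean = √(0.5100 × 0.5600) = 0.5344.
HTMT = 0.2133 / 0.5344 = 0.40.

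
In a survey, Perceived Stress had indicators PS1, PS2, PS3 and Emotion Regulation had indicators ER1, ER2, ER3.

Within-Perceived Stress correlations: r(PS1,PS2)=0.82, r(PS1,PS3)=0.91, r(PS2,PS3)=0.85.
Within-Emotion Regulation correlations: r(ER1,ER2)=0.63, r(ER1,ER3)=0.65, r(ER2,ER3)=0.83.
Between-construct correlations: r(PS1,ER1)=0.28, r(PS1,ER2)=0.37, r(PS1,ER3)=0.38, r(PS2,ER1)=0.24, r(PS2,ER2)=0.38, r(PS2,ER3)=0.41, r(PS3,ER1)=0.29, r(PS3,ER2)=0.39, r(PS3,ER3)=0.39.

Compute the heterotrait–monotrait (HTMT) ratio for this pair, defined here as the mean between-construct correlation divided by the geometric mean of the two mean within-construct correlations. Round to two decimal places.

Between-construct mean = 3.13/9 = 0.3478.
Mean within-PS = 2.58/3 = 0.8600; mean within-ER = 2.11/3 = 0.7033.
Geometric mean = √(0.8600 × 0.7033) = 0.7777.
HTMT = 0.3478 / 0.7777 = 0.45.

0.45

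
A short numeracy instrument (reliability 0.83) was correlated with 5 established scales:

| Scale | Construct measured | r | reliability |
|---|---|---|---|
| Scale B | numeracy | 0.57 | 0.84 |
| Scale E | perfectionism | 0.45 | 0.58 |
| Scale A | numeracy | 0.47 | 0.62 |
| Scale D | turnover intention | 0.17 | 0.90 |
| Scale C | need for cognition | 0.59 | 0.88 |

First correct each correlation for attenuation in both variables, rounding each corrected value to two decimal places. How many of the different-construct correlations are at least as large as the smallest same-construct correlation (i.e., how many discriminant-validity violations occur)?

1

Disattenuated r (r / √(r_scale · r_new)):
  Scale B (conv): 0.57 / √(0.84·0.83) = 0.68
  Scale E (disc): 0.45 / √(0.58·0.83) = 0.65
  Scale A (conv): 0.47 / √(0.62·0.83) = 0.66
  Scale D (disc): 0.17 / √(0.90·0.83) = 0.20
  Scale C (disc): 0.59 / √(0.88·0.83) = 0.69
Smallest convergent = 0.66. Discriminant values: 0.65, 0.20, 0.69; count ≥ 0.66 → 1.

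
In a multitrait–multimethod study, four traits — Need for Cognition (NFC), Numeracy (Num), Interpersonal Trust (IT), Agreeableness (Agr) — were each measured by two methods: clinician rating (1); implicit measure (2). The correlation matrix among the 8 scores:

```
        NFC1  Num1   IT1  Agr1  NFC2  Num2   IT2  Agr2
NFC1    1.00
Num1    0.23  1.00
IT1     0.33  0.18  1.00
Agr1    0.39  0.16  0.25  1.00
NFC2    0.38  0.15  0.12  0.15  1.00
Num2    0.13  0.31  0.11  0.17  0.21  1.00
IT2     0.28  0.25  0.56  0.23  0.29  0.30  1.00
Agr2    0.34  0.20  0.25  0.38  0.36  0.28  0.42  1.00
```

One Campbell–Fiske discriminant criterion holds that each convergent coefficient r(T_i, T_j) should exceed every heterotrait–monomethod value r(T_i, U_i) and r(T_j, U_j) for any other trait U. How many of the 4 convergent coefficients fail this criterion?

2

Each convergent coefficient versus the relevant comparison correlations:
NFC (methods 1·2): 0.38 vs {0.23, 0.21, 0.33, 0.29, 0.39, 0.36} → fail.
Num (methods 1·2): 0.31 vs {0.23, 0.21, 0.18, 0.30, 0.16, 0.28} → pass.
IT (methods 1·2): 0.56 vs {0.33, 0.29, 0.18, 0.30, 0.25, 0.42} → pass.
Agr (methods 1·2): 0.38 vs {0.39, 0.36, 0.16, 0.28, 0.25, 0.42} → fail.
2 of 4 fail.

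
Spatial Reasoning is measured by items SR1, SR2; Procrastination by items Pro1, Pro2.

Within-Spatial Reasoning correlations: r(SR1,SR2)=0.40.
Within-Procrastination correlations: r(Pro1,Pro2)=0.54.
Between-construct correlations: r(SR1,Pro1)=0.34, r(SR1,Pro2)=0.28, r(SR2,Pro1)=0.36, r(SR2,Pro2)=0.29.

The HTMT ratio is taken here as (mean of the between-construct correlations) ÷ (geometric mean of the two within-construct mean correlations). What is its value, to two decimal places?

0.68

Between-construct mean = 1.27/4 = 0.3175.
Mean within-SR = 0.40/1 = 0.4000; mean within-Pro = 0.54/1 = 0.5400.
Geometric mean = √(0.4000 × 0.5400) = 0.4648.
HTMT = 0.3175 / 0.4648 = 0.68.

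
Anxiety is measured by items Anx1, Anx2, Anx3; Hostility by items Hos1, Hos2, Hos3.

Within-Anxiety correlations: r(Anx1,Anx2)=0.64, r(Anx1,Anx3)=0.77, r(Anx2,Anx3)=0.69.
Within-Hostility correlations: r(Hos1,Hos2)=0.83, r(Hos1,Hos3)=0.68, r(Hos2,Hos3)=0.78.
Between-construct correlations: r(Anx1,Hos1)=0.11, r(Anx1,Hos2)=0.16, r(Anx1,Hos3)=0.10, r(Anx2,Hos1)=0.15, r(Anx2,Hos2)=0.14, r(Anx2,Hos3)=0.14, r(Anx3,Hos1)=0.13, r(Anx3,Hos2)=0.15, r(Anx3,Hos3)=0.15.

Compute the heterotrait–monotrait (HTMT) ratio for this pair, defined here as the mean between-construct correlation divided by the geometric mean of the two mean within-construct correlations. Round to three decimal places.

Mean heterotrait r = 1.23/9 = 0.1367.
Mean within-Anx = 2.10/3 = 0.7000; mean within-Hos = 2.29/3 = 0.7633.
Geometric mean = √(0.7000 × 0.7633) = 0.7310.
HTMT = 0.1367 / 0.7310 = 0.187.

0.187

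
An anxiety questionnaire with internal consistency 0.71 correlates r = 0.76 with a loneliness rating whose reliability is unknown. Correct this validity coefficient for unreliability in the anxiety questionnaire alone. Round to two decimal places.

0.90

Single correction: r_c = r_obs / √r_xx = 0.76 / √0.71 = 0.76 / 0.8426 ≈ 0.90.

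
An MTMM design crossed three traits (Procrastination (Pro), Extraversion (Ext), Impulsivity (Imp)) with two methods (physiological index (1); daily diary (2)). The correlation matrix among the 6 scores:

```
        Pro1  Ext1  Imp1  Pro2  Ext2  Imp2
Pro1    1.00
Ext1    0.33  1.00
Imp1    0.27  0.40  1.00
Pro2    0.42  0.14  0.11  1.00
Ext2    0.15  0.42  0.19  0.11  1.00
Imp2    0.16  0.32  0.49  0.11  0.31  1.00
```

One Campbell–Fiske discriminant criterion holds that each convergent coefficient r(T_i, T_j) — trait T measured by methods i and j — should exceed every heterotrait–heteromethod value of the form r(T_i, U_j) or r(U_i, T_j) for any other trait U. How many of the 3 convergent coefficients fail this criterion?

0

Convergent coefficients and their comparison sets:
Pro (methods 1·2): 0.42 vs {0.15, 0.14, 0.16, 0.11} → pass.
Ext (methods 1·2): 0.42 vs {0.14, 0.15, 0.32, 0.19} → pass.
Imp (methods 1·2): 0.49 vs {0.11, 0.16, 0.19, 0.32} → pass.
0 of 3 fail.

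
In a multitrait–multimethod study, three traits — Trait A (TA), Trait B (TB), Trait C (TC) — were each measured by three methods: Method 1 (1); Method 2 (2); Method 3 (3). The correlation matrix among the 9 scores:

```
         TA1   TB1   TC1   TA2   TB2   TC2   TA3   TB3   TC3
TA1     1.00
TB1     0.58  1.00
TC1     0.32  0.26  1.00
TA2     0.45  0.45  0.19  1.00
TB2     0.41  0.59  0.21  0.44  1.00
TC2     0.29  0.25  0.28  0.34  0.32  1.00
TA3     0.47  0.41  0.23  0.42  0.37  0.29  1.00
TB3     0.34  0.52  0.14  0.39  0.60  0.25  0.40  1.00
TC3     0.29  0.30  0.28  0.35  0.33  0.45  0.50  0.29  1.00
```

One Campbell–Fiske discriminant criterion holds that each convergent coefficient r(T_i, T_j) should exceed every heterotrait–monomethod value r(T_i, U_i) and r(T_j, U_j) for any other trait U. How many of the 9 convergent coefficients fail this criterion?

Each convergent coefficient versus the relevant comparison correlations:
TA (methods 1·2): 0.45 vs {0.58, 0.44, 0.32, 0.34} → fail.
TA (methods 1·3): 0.47 vs {0.58, 0.40, 0.32, 0.50} → fail.
TA (methods 2·3): 0.42 vs {0.44, 0.40, 0.34, 0.50} → fail.
TB (methods 1·2): 0.59 vs {0.58, 0.44, 0.26, 0.32} → pass.
TB (methods 1·3): 0.52 vs {0.58, 0.40, 0.26, 0.29} → fail.
TB (methods 2·3): 0.60 vs {0.44, 0.40, 0.32, 0.29} → pass.
TC (methods 1·2): 0.28 vs {0.32, 0.34, 0.26, 0.32} → fail.
TC (methods 1·3): 0.28 vs {0.32, 0.50, 0.26, 0.29} → fail.
TC (methods 2·3): 0.45 vs {0.34, 0.50, 0.32, 0.29} → fail.
7 of 9 fail.

7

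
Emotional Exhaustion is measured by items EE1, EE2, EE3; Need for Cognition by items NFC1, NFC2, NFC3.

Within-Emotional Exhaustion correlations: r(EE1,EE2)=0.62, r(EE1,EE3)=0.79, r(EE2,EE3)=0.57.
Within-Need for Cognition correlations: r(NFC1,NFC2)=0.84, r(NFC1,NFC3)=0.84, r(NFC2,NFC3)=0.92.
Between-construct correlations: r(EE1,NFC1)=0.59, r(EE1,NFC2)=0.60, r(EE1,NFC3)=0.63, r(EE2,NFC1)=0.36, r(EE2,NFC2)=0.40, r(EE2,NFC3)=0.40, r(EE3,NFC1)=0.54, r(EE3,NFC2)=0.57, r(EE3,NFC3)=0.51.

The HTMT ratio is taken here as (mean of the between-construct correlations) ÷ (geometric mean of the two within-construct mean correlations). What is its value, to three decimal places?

Mean heterotrait r = 4.60/9 = 0.5111.
Mean within-EE = 1.98/3 = 0.6600; mean within-NFC = 2.60/3 = 0.8667.
Geometric mean = √(0.6600 × 0.8667) = 0.7563.
HTMT = 0.5111 / 0.7563 = 0.676.

0.676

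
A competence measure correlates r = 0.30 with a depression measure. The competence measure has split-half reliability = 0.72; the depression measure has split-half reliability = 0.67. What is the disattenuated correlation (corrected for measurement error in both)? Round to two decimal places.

0.43

r_true = r_obs / √(r_xx · r_yy) = 0.30 / √(0.72 × 0.67) = 0.30 / √0.4824 = 0.30 / 0.6946 ≈ 0.43.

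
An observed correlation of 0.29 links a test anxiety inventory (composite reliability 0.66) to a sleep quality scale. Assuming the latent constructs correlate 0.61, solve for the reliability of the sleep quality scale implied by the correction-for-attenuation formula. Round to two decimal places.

0.34

r_true = r_obs / √(r_xx · r_yy) ⇒ 0.61 = 0.29 / √(0.66 · r_yy).
√(0.66 · r_yy) = 0.29 / 0.61 = 0.4754; 0.66 · r_yy = 0.2260; r_yy = 0.2260 / 0.66 ≈ 0.34.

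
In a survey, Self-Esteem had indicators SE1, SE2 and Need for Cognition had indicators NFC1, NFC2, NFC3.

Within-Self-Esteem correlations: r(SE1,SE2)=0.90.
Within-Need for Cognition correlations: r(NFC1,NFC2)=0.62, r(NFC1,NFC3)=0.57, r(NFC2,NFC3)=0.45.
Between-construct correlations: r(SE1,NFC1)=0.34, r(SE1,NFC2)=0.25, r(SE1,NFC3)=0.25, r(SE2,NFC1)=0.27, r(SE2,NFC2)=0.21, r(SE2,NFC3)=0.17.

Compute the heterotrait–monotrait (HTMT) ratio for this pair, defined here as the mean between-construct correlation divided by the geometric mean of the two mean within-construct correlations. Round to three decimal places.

0.354

Between-construct mean = 1.49/6 = 0.2483.
Mean within-SE = 0.90/1 = 0.9000; mean within-NFC = 1.64/3 = 0.5467.
Geometric mean = √(0.9000 × 0.5467) = 0.7014.
HTMT = 0.2483 / 0.7014 = 0.354.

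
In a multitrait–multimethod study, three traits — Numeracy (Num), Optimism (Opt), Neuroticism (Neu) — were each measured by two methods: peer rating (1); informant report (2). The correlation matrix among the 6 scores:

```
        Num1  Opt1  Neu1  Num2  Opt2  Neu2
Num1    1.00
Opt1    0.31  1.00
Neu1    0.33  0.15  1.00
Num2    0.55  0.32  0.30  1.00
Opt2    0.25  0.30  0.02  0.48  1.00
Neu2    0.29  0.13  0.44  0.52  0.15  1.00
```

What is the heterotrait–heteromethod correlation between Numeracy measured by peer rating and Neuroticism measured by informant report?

0.29

Different traits and methods: r(Num1, Neu2) = 0.29.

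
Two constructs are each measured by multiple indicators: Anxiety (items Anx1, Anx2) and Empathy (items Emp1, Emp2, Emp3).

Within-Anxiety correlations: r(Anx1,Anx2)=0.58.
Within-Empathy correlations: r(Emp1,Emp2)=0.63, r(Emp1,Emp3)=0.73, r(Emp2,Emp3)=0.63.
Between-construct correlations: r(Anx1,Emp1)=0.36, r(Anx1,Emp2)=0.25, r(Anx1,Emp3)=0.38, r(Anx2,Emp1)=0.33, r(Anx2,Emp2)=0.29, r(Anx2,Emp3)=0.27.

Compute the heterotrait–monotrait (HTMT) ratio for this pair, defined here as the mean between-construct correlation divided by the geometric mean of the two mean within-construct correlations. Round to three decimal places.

0.505

Mean heterotrait r = 1.88/6 = 0.3133.
Mean within-Anx = 0.58/1 = 0.5800; mean within-Emp = 1.99/3 = 0.6633.
Geometric mean = √(0.5800 × 0.6633) = 0.6203.
HTMT = 0.3133 / 0.6203 = 0.505.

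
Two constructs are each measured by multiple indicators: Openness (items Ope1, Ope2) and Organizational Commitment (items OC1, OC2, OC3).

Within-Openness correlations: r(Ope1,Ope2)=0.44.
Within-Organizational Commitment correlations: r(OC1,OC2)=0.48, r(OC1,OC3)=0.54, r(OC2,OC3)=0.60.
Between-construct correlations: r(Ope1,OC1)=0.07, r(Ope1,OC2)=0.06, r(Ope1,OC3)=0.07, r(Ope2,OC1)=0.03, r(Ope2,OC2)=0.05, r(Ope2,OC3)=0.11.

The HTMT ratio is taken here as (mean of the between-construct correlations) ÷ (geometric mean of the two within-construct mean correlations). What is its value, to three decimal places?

Mean heterotrait r = 0.39/6 = 0.0650.
Mean within-Ope = 0.44/1 = 0.4400; mean within-OC = 1.62/3 = 0.5400.
Geometric mean = √(0.4400 × 0.5400) = 0.4874.
HTMT = 0.0650 / 0.4874 = 0.133.

0.133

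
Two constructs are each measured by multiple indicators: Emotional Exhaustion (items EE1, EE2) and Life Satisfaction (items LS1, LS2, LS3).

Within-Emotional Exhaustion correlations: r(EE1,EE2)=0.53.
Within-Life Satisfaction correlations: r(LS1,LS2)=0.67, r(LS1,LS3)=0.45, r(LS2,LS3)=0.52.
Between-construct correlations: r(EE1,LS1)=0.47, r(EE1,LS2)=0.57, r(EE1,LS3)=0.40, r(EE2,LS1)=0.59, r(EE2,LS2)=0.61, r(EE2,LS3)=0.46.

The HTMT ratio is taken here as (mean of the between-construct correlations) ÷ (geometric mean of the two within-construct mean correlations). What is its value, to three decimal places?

0.960

Between-construct mean = 3.10/6 = 0.5167.
Mean within-EE = 0.53/1 = 0.5300; mean within-LS = 1.64/3 = 0.5467.
Geometric mean = √(0.5300 × 0.5467) = 0.5383.
HTMT = 0.5167 / 0.5383 = 0.960.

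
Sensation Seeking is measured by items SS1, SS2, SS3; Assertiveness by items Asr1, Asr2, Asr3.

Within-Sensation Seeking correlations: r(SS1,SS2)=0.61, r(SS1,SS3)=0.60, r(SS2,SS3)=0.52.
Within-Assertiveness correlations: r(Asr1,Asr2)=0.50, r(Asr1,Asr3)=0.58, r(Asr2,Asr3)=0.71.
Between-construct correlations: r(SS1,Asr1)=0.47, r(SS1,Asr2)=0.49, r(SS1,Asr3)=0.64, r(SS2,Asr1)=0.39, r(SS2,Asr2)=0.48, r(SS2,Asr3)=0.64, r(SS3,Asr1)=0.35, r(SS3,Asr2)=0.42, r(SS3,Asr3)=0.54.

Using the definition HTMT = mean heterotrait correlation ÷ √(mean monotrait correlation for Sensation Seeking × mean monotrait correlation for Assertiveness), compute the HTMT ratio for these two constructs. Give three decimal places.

0.837

Between-construct mean = 4.42/9 = 0.4911.
Mean within-SS = 1.73/3 = 0.5767; mean within-Asr = 1.79/3 = 0.5967.
Geometric mean = √(0.5767 × 0.5967) = 0.5866.
HTMT = 0.4911 / 0.5866 = 0.837.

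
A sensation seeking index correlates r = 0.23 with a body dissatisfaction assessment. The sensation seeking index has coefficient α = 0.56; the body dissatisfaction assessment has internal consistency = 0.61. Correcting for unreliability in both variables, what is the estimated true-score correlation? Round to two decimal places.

r_true = r_obs / √(r_xx · r_yy) = 0.23 / √(0.56 × 0.61) = 0.23 / √0.3416 = 0.23 / 0.5845 ≈ 0.39.

0.39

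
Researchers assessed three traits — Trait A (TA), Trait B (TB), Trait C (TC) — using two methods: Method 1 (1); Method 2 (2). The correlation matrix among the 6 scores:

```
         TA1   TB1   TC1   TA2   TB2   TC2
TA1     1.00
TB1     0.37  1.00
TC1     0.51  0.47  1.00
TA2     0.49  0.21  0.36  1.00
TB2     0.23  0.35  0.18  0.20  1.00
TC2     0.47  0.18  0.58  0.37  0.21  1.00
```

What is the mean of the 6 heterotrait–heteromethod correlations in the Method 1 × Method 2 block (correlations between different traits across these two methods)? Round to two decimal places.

HTHM values (method 1 × method 2): 0.23, 0.47, 0.21, 0.18, 0.36, 0.18; mean = 1.63/6 = 0.27.

0.27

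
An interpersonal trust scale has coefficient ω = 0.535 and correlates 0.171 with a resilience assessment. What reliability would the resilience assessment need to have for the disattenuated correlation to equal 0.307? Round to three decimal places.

0.580

r_true = r_obs / √(r_xx · r_yy) ⇒ 0.307 = 0.171 / √(0.535 · r_yy).
√(0.535 · r_yy) = 0.171 / 0.307 = 0.5570; 0.535 · r_yy = 0.3102; r_yy = 0.3102 / 0.535 ≈ 0.580.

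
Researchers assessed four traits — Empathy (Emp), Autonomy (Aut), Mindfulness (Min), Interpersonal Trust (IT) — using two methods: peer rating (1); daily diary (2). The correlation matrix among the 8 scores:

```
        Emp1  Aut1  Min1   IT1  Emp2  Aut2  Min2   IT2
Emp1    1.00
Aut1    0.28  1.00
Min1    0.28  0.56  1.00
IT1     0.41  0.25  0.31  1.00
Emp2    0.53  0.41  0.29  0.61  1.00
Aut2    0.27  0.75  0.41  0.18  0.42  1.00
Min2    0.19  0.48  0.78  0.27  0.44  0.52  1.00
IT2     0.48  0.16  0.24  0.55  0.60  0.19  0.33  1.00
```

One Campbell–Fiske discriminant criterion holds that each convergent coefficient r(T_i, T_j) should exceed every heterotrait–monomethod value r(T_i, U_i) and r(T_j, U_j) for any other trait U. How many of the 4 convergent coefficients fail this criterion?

2

Convergent coefficients and their comparison sets:
Emp (methods 1·2): 0.53 vs {0.28, 0.42, 0.28, 0.44, 0.41, 0.60} → fail.
Aut (methods 1·2): 0.75 vs {0.28, 0.42, 0.56, 0.52, 0.25, 0.19} → pass.
Min (methods 1·2): 0.78 vs {0.28, 0.44, 0.56, 0.52, 0.31, 0.33} → pass.
IT (methods 1·2): 0.55 vs {0.41, 0.60, 0.25, 0.19, 0.31, 0.33} → fail.
2 of 4 fail.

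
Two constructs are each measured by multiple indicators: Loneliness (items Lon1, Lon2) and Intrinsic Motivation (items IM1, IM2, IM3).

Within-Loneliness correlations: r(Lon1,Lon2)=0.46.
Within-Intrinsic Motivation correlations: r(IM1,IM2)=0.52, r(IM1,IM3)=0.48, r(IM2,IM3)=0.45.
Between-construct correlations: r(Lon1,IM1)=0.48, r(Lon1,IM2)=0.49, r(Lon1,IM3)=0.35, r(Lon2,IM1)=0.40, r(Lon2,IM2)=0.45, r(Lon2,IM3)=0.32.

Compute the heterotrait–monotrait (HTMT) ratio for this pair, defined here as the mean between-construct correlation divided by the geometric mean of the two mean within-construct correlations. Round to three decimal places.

Mean between = 2.49/6 = 0.4150.
Mean within-Lon = 0.46/1 = 0.4600; mean within-IM = 1.45/3 = 0.4833.
Geometric mean = √(0.4600 × 0.4833) = 0.4715.
HTMT = 0.4150 / 0.4715 = 0.880.

0.880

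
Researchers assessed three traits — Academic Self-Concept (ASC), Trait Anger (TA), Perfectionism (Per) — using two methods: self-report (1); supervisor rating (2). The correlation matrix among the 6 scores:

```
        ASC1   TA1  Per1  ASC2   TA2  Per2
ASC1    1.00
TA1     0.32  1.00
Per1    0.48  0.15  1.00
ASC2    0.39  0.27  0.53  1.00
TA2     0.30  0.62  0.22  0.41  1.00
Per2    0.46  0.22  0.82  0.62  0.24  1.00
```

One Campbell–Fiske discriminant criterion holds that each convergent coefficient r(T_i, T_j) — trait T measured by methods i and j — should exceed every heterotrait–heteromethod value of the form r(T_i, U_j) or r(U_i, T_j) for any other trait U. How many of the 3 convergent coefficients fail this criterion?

Checking each validity diagonal entry against its comparison values:
ASC (methods 1·2): 0.39 vs {0.30, 0.27, 0.46, 0.53} → fail.
TA (methods 1·2): 0.62 vs {0.27, 0.30, 0.22, 0.22} → pass.
Per (methods 1·2): 0.82 vs {0.53, 0.46, 0.22, 0.22} → pass.
1 of 3 fail.

1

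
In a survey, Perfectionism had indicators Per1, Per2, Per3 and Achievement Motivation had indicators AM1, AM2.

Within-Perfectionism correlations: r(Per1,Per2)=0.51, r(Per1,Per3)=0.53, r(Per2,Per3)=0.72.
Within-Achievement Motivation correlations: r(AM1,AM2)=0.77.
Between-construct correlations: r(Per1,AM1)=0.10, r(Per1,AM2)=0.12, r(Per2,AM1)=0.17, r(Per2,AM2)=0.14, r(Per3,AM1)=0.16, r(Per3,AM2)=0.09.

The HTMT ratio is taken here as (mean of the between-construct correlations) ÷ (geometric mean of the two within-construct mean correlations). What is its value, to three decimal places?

0.193

Between-construct mean = 0.78/6 = 0.1300.
Mean within-Per = 1.76/3 = 0.5867; mean within-AM = 0.77/1 = 0.7700.
Geometric mean = √(0.5867 × 0.7700) = 0.6721.
HTMT = 0.1300 / 0.6721 = 0.193.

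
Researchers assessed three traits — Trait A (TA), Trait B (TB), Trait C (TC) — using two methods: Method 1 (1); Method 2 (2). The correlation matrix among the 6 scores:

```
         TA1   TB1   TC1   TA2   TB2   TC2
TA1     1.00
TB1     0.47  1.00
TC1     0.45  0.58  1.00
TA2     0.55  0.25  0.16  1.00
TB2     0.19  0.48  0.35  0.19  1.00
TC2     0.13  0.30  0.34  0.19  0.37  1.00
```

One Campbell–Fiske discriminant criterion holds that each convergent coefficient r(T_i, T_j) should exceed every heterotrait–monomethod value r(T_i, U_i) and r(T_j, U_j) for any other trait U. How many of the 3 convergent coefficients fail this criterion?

Checking each validity diagonal entry against its comparison values:
TA (methods 1·2): 0.55 vs {0.47, 0.19, 0.45, 0.19} → pass.
TB (methods 1·2): 0.48 vs {0.47, 0.19, 0.58, 0.37} → fail.
TC (methods 1·2): 0.34 vs {0.45, 0.19, 0.58, 0.37} → fail.
2 of 3 fail.

2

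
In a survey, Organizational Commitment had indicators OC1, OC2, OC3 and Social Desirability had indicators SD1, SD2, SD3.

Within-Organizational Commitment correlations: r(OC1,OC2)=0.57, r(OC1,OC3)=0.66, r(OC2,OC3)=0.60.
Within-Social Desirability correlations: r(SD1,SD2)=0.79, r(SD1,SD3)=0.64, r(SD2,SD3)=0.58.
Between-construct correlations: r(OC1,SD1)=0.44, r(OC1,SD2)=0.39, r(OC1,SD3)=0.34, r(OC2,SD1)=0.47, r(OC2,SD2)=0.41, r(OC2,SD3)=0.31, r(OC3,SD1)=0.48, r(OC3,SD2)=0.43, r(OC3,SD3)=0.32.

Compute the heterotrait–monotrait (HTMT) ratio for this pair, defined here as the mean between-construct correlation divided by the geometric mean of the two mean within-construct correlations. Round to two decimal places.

0.62

Between-construct mean = 3.59/9 = 0.3989.
Mean within-OC = 1.83/3 = 0.6100; mean within-SD = 2.01/3 = 0.6700.
Geometric mean = √(0.6100 × 0.6700) = 0.6393.
HTMT = 0.3989 / 0.6393 = 0.62.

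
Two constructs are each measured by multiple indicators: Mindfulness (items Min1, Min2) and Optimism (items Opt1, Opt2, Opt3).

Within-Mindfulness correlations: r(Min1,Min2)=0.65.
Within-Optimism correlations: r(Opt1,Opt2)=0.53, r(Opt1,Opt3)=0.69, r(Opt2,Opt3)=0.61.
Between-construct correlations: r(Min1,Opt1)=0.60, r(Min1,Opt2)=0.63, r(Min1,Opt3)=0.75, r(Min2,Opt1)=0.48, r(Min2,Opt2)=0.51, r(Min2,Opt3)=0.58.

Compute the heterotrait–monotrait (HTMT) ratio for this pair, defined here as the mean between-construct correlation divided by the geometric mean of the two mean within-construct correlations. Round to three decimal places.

Mean heterotrait r = 3.55/6 = 0.5917.
Mean within-Min = 0.65/1 = 0.6500; mean within-Opt = 1.83/3 = 0.6100.
Geometric mean = √(0.6500 × 0.6100) = 0.6297.
HTMT = 0.5917 / 0.6297 = 0.940.

0.940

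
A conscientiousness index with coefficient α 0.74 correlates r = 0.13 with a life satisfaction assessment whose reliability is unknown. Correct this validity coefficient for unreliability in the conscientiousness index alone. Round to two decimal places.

Single correction: r_c = r_obs / √r_xx = 0.13 / √0.74 = 0.13 / 0.8602 ≈ 0.15.

0.15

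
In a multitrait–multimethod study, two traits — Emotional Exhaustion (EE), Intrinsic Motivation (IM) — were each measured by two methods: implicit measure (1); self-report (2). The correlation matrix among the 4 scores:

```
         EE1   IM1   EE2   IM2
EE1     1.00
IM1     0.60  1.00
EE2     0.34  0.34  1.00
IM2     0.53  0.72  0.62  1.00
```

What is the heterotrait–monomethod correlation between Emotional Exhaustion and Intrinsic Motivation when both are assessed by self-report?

Different traits, same method: r(EE2, IM2) = 0.62.

0.62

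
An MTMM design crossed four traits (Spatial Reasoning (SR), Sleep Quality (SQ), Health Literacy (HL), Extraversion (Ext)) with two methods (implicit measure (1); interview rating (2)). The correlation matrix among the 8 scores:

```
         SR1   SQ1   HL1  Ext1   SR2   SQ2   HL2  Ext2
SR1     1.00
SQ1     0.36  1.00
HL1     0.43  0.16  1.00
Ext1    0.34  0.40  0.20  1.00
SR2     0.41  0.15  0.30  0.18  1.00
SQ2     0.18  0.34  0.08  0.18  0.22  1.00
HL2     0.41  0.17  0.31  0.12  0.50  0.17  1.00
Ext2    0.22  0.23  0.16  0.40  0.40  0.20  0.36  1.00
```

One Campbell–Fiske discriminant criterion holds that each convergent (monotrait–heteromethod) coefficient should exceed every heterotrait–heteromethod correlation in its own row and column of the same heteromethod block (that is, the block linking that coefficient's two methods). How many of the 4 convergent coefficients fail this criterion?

2

Convergent coefficients and their comparison sets:
SR (methods 1·2): 0.41 vs {0.18, 0.15, 0.41, 0.30, 0.22, 0.18} → fail.
SQ (methods 1·2): 0.34 vs {0.15, 0.18, 0.17, 0.08, 0.23, 0.18} → pass.
HL (methods 1·2): 0.31 vs {0.30, 0.41, 0.08, 0.17, 0.16, 0.12} → fail.
Ext (methods 1·2): 0.40 vs {0.18, 0.22, 0.18, 0.23, 0.12, 0.16} → pass.
2 of 4 fail.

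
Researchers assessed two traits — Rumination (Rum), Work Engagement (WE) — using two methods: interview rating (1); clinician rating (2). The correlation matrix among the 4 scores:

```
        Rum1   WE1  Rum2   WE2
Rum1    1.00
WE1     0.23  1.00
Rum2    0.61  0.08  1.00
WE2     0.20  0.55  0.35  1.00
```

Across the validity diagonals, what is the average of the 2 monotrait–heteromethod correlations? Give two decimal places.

Convergent values: 0.61, 0.55; mean = 1.16/2 = 0.58.

0.58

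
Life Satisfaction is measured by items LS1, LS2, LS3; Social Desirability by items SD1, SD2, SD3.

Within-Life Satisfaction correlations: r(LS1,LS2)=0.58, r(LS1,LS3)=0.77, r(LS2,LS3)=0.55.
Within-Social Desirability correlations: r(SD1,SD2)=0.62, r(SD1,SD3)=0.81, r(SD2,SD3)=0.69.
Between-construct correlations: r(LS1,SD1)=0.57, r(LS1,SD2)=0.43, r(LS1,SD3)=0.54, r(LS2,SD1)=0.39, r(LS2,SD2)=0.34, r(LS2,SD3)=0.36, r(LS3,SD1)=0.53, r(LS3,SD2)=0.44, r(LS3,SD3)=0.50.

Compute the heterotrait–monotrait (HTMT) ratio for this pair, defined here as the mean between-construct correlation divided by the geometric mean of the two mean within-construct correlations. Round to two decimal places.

Mean heterotrait r = 4.10/9 = 0.4556.
Mean within-LS = 1.90/3 = 0.6333; mean within-SD = 2.12/3 = 0.7067.
Geometric mean = √(0.6333 × 0.7067) = 0.6690.
HTMT = 0.4556 / 0.6690 = 0.68.

0.68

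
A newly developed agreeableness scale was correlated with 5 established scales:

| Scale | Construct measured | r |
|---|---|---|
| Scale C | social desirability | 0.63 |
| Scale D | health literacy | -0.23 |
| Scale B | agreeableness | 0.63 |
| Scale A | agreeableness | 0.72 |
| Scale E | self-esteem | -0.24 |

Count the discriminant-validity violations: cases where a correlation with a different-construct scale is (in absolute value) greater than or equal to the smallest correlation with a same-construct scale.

1

Convergent (same construct = agreeableness): Scale B, Scale A.
Smallest convergent = 0.63. Discriminant |r|: 0.63, 0.23, 0.24; count ≥ 0.63 → 1.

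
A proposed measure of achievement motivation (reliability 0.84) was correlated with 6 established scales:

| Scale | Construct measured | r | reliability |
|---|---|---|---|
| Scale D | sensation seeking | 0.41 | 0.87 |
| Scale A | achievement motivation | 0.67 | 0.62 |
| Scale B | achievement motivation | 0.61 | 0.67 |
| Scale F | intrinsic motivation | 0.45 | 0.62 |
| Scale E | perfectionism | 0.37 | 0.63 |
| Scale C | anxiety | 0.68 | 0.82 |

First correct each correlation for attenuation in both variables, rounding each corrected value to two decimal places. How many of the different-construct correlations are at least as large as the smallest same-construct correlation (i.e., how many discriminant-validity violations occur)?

1

Disattenuated r (r / √(r_scale · r_new)):
  Scale D (disc): 0.41 / √(0.87·0.84) = 0.48
  Scale A (conv): 0.67 / √(0.62·0.84) = 0.93
  Scale B (conv): 0.61 / √(0.67·0.84) = 0.81
  Scale F (disc): 0.45 / √(0.62·0.84) = 0.62
  Scale E (disc): 0.37 / √(0.63·0.84) = 0.51
  Scale C (disc): 0.68 / √(0.82·0.84) = 0.82
Smallest convergent = 0.81. Discriminant values: 0.48, 0.62, 0.51, 0.82; count ≥ 0.81 → 1.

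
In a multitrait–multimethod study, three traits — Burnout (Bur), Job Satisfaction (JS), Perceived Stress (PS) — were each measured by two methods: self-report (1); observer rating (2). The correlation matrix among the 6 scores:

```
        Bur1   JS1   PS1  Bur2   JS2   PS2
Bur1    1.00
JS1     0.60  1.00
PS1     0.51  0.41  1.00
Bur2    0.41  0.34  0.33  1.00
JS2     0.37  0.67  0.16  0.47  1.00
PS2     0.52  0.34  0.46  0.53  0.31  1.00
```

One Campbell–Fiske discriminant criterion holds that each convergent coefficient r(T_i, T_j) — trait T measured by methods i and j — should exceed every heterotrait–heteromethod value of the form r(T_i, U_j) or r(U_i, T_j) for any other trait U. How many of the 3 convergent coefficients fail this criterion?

Checking each validity diagonal entry against its comparison values:
Bur (methods 1·2): 0.41 vs {0.37, 0.34, 0.52, 0.33} → fail.
JS (methods 1·2): 0.67 vs {0.34, 0.37, 0.34, 0.16} → pass.
PS (methods 1·2): 0.46 vs {0.33, 0.52, 0.16, 0.34} → fail.
2 of 3 fail.

2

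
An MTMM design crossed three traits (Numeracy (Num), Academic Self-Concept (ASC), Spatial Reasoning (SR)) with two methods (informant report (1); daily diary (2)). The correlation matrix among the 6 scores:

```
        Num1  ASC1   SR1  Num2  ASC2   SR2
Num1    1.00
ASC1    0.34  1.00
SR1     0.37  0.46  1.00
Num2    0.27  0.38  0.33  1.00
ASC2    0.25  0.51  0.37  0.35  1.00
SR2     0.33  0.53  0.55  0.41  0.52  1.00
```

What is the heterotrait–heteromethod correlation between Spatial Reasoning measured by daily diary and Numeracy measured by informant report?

0.33

Different traits and methods: r(SR2, Num1) = 0.33.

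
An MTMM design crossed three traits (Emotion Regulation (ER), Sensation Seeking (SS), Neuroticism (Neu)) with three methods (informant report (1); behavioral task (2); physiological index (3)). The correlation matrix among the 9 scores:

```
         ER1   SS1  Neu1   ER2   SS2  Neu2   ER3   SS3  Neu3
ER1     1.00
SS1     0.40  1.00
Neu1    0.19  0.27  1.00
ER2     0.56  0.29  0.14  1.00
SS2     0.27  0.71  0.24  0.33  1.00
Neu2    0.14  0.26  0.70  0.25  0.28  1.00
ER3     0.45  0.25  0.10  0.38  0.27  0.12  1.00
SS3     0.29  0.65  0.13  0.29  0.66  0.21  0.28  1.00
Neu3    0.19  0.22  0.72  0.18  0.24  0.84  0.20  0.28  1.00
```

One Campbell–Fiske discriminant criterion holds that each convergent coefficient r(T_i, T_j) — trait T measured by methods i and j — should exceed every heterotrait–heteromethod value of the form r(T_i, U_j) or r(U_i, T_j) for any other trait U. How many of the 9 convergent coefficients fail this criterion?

0

Each convergent coefficient versus the relevant comparison correlations:
ER (methods 1·2): 0.56 vs {0.27, 0.29, 0.14, 0.14} → pass.
ER (methods 1·3): 0.45 vs {0.29, 0.25, 0.19, 0.10} → pass.
ER (methods 2·3): 0.38 vs {0.29, 0.27, 0.18, 0.12} → pass.
SS (methods 1·2): 0.71 vs {0.29, 0.27, 0.26, 0.24} → pass.
SS (methods 1·3): 0.65 vs {0.25, 0.29, 0.22, 0.13} → pass.
SS (methods 2·3): 0.66 vs {0.27, 0.29, 0.24, 0.21} → pass.
Neu (methods 1·2): 0.70 vs {0.14, 0.14, 0.24, 0.26} → pass.
Neu (methods 1·3): 0.72 vs {0.10, 0.19, 0.13, 0.22} → pass.
Neu (methods 2·3): 0.84 vs {0.12, 0.18, 0.21, 0.24} → pass.
0 of 9 fail.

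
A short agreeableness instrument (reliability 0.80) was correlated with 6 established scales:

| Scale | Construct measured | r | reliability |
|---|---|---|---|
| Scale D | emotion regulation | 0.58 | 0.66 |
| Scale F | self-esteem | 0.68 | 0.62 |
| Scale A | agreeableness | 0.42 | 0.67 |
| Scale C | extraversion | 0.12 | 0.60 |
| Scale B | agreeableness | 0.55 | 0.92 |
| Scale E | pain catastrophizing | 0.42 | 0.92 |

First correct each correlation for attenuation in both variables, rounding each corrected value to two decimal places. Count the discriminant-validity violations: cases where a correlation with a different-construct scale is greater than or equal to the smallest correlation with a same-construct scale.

Disattenuated r (r / √(r_scale · r_new)):
  Scale D (disc): 0.58 / √(0.66·0.80) = 0.80
  Scale F (disc): 0.68 / √(0.62·0.80) = 0.97
  Scale A (conv): 0.42 / √(0.67·0.80) = 0.57
  Scale C (disc): 0.12 / √(0.60·0.80) = 0.17
  Scale B (conv): 0.55 / √(0.92·0.80) = 0.64
  Scale E (disc): 0.42 / √(0.92·0.80) = 0.49
Smallest convergent = 0.57. Discriminant values: 0.80, 0.97, 0.17, 0.49; count ≥ 0.57 → 2.

2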